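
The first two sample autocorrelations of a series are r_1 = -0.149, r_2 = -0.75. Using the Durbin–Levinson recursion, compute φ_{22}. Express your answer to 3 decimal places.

-0.790

φ_{22} = (r_2 − r_1²) / (1 − r_1²)
r_1² = (-0.149)² = 0.022201
Numerator = -0.75 − 0.0222 = -0.7722; denominator = 1 − 0.0222 = 0.9778
φ_{22} = -0.7722 / 0.9778 = -0.790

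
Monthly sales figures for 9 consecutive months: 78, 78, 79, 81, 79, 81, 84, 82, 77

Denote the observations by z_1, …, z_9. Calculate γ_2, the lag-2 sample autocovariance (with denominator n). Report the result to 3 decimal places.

-1.287

Mean z̄ = (78 + 78 + 79 + 81 + 79 + 81 + 84 + 82 + 77)/9 = 79.8889
Σ_{t=1}^{7}(z_t−z̄)(z_{t+2}−z̄) = -11.5802
γ_2 = -11.5802 / 9 = -1.287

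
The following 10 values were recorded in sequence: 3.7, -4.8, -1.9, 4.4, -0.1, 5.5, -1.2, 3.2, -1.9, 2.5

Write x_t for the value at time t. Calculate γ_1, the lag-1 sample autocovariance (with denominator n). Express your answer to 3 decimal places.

-4.315

Mean x̄ = (3.7 − 4.8 − 1.9 + 4.4 − 0.1 + 5.5 − 1.2 + 3.2 − 1.9 + 2.5)/10 = 0.9400
Σ_{t=1}^{9}(x_t−x̄)(x_{t+1}−x̄) = -43.1516
γ_1 = -43.1516 / 10 = -4.315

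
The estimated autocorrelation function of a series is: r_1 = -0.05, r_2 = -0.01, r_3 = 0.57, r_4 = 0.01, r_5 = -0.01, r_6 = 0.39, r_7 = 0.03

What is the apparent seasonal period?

3

The largest autocorrelation is r_3 = 0.57, with a weaker echo at lag 6 (0.39); the remaining lags stay at or below 0.03.
The dominant spike at lag 3 indicates a seasonal period of 3.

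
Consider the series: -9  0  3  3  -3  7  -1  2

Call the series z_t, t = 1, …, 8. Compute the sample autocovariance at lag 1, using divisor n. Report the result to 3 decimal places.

-4.039

Mean z̄ = (-9 + 0 + 3 + 3 − 3 + 7 − 1 + 2)/8 = 0.2500
Deviations: -9.2500, -0.2500, 2.7500, 2.7500, -3.2500, 6.7500, -1.2500, 1.7500
Σ_{t=1}^{7}(z_t−z̄)(z_{t+1}−z̄) = -32.3125
γ_1 = -32.3125 / 8 = -4.039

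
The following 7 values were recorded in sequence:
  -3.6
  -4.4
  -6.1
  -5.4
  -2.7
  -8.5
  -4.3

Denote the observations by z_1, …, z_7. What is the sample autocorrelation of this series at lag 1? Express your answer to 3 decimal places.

-0.497

Mean z̄ = (-3.6 − 4.4 − 6.1 − 5.4 − 2.7 − 8.5 − 4.3)/7 = -5.0000
Numerator Σ_{t=1}^{6}(z_t−z̄)(z_{t+1}−z̄) = -10.8000
Denominator Σ(z_t−z̄)² = 21.7200
r_1 = -10.8000 / 21.7200 = -0.497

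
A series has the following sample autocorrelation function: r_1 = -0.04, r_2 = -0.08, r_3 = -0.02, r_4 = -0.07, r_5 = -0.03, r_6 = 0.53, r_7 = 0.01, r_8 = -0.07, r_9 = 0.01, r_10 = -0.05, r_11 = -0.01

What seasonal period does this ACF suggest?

6

The largest autocorrelation is r_6 = 0.53; the remaining lags stay at or below 0.01.
The dominant spike at lag 6 indicates a seasonal period of 6.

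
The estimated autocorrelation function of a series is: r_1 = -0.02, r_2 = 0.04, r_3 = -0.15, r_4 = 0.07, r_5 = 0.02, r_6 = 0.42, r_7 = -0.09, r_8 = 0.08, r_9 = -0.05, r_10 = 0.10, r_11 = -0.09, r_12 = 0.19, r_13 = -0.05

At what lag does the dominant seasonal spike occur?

6

The largest autocorrelation is r_6 = 0.42, with a weaker echo at lag 12 (0.19); the remaining lags stay at or below 0.10.
The dominant spike at lag 6 indicates a seasonal period of 6.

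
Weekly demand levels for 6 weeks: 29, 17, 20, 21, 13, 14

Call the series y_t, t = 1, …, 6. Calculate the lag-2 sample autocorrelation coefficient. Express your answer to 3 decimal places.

Mean ȳ = (29 + 17 + 20 + 21 + 13 + 14)/6 = 19.0000
Deviations from mean: 10.0000, -2.0000, 1.0000, 2.0000, -6.0000, -5.0000
Σ(y_t−ȳ)(y_{t+2}−ȳ) = (10.0000) + (-4.0000) + (-6.0000) + (-10.0000) = -10.0000
Denominator Σ(y_t−ȳ)² = 170.0000
r_2 = -10.0000 / 170.0000 = -0.059

-0.059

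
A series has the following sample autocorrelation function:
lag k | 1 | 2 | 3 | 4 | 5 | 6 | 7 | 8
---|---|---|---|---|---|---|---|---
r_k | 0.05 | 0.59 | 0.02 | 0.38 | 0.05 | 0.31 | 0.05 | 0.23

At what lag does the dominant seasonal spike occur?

2

The largest autocorrelation is r_2 = 0.59, with weaker echoes at lags 4 (0.38), 6 (0.31) and 8 (0.23); the remaining lags stay at or below 0.05.
The dominant spike at lag 2 indicates a seasonal period of 2.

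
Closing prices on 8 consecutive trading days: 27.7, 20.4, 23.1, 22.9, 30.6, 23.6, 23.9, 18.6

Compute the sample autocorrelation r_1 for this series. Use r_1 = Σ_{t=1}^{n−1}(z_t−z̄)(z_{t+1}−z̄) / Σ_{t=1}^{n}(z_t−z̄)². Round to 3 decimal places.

-0.181

Mean z̄ = (27.7 + 20.4 + 23.1 + 22.9 + 30.6 + 23.6 + 23.9 + 18.6)/8 = 23.8500
Deviations from mean: 3.8500, -3.4500, -0.7500, -0.9500, 6.7500, -0.2500, 0.0500, -5.2500
Σ(z_t−z̄)(z_{t+1}−z̄) = (-13.2825) + (2.5875) + (0.7125) + (-6.4125) + (-1.6875) + (-0.0125) + (-0.2625) = -18.3575
Denominator Σ(z_t−z̄)² = 101.3800
r_1 = -18.3575 / 101.3800 = -0.181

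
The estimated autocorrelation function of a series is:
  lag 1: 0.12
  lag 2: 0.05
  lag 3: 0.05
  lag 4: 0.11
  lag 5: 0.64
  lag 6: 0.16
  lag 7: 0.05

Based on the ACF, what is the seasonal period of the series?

5

The largest autocorrelation is r_5 = 0.64; the remaining lags stay at or below 0.16.
The dominant spike at lag 5 indicates a seasonal period of 5.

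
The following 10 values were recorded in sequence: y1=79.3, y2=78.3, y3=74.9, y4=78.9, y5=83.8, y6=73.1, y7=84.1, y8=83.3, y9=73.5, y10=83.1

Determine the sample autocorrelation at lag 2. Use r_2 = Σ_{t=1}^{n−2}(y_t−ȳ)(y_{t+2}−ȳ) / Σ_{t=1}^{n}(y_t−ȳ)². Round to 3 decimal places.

Mean ȳ = (79.3 + 78.3 + 74.9 + 78.9 + 83.8 + 73.1 + 84.1 + 83.3 + 73.5 + 83.1)/10 = 79.2300
Numerator Σ_{t=1}^{8}(y_t−ȳ)(y_{t+2}−ȳ) = -32.6088
Denominator Σ(y_t−ȳ)² = 166.2810
r_2 = -32.6088 / 166.2810 = -0.196

-0.196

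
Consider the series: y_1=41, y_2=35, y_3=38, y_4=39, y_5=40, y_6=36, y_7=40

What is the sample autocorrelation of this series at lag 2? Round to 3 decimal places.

Mean ȳ = (41 + 35 + 38 + 39 + 40 + 36 + 40)/7 = 38.4286
Numerator Σ_{t=1}^{5}(y_t−ȳ)(y_{t+2}−ȳ) = -2.6531
Denominator Σ(y_t−ȳ)² = 29.7143
r_2 = -2.6531 / 29.7143 = -0.089

-0.089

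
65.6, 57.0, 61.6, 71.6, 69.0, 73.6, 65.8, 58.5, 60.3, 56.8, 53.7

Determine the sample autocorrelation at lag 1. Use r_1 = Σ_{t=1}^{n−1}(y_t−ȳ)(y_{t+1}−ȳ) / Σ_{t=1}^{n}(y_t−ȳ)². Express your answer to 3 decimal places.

Mean ȳ = (65.6 + 57.0 + 61.6 + 71.6 + 69.0 + 73.6 + 65.8 + 58.5 + 60.3 + 56.8 + 53.7)/11 = 63.0455
Numerator Σ_{t=1}^{10}(y_t−ȳ)(y_{t+1}−ȳ) = 199.2607
Denominator Σ(y_t−ȳ)² = 427.3273
r_1 = 199.2607 / 427.3273 = 0.466

0.466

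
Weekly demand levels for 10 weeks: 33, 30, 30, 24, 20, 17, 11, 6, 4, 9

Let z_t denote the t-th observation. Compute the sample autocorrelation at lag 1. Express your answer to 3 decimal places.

Mean z̄ = (33 + 30 + 30 + 24 + 20 + 17 + 11 + 6 + 4 + 9)/10 = 18.4000
Numerator Σ_{t=1}^{9}(z_t−z̄)(z_{t+1}−z̄) = 791.6400
Denominator Σ(z_t−z̄)² = 1022.4000
r_1 = 791.6400 / 1022.4000 = 0.774

0.774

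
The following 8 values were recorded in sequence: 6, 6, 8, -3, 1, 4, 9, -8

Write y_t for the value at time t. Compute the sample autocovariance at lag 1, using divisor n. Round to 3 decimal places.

-6.893

Mean ȳ = (6 + 6 + 8 − 3 + 1 + 4 + 9 − 8)/8 = 2.8750
Σ_{t=1}^{7}(y_t−ȳ)(y_{t+1}−ȳ) = -55.1406
γ_1 = -55.1406 / 8 = -6.893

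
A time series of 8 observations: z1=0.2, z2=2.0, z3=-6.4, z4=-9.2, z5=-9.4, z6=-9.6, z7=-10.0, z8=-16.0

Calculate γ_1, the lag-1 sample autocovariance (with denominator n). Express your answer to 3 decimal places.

Mean z̄ = (0.2 + 2.0 − 6.4 − 9.2 − 9.4 − 9.6 − 10.0 − 16.0)/8 = -7.3000
Deviations: 7.5000, 9.3000, 0.9000, -1.9000, -2.1000, -2.3000, -2.7000, -8.7000
Σ_{t=1}^{7}(z_t−z̄)(z_{t+1}−z̄) = 114.9300
γ_1 = 114.9300 / 8 = 14.366

14.366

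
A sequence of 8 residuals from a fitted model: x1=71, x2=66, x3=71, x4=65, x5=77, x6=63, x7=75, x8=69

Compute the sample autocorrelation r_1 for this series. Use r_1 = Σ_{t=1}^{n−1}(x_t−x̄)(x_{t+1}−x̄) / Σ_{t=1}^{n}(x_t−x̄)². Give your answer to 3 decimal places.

-0.834

Mean x̄ = (71 + 66 + 71 + 65 + 77 + 63 + 75 + 69)/8 = 69.6250
Numerator Σ_{t=1}^{7}(x_t−x̄)(x_{t+1}−x̄) = -138.2656
Denominator Σ(x_t−x̄)² = 165.8750
r_1 = -138.2656 / 165.8750 = -0.834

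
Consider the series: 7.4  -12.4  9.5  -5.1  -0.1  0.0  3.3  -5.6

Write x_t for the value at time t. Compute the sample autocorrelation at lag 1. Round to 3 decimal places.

Mean x̄ = (7.4 − 12.4 + 9.5 − 5.1 − 0.1 + 0.0 + 3.3 − 5.6)/8 = -0.3750
Deviations from mean: 7.7750, -12.0250, 9.8750, -4.7250, 0.2750, 0.3750, 3.6750, -5.2250
Σ(x_t−x̄)(x_{t+1}−x̄) = (-93.4944) + (-118.7469) + (-46.6594) + (-1.2994) + (0.1031) + (1.3781) + (-19.2019) = -277.9206
Denominator Σ(x_t−x̄)² = 365.9150
r_1 = -277.9206 / 365.9150 = -0.760

-0.760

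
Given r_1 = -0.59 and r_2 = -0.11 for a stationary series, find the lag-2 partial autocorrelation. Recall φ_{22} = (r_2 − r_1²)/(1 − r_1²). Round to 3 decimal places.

φ_{22} = (r_2 − r_1²) / (1 − r_1²)
r_1² = (-0.59)² = 0.3481
Numerator = -0.11 − 0.3481 = -0.4581; denominator = 1 − 0.3481 = 0.6519
φ_{22} = -0.4581 / 0.6519 = -0.703

-0.703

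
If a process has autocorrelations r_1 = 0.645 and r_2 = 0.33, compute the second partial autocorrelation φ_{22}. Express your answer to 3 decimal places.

φ_{22} = (r_2 − r_1²) / (1 − r_1²)
r_1² = (0.645)² = 0.416025
Numerator = 0.33 − 0.4160 = -0.0860; denominator = 1 − 0.4160 = 0.5840
φ_{22} = -0.0860 / 0.5840 = -0.147

-0.147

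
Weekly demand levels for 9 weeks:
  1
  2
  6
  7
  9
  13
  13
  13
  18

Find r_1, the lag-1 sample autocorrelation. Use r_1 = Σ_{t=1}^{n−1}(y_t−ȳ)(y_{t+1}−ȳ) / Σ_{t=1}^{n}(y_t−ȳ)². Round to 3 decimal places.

0.592

Mean ȳ = (1 + 2 + 6 + 7 + 9 + 13 + 13 + 13 + 18)/9 = 9.1111
Numerator Σ_{t=1}^{8}(y_t−ȳ)(y_{t+1}−ȳ) = 150.9877
Denominator Σ(y_t−ȳ)² = 254.8889
r_1 = 150.9877 / 254.8889 = 0.592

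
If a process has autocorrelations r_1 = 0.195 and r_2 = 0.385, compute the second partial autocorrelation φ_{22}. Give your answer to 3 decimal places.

φ_{22} = (r_2 − r_1²) / (1 − r_1²)
r_1² = (0.195)² = 0.038025
Numerator = 0.385 − 0.0380 = 0.3470; denominator = 1 − 0.0380 = 0.9620
φ_{22} = 0.3470 / 0.9620 = 0.361

0.361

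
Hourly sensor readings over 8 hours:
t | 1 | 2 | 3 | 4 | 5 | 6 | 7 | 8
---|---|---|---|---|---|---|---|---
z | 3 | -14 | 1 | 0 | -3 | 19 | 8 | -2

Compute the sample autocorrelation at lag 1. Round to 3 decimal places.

Mean z̄ = (3 − 14 + 1 + 0 − 3 + 19 + 8 − 2)/8 = 1.5000
Numerator Σ_{t=1}^{7}(z_t−z̄)(z_{t+1}−z̄) = 4.2500
Denominator Σ(z_t−z̄)² = 626.0000
r_1 = 4.2500 / 626.0000 = 0.007

0.007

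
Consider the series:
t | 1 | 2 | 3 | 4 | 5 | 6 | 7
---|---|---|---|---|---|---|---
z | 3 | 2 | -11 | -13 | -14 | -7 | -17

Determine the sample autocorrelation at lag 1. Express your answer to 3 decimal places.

0.294

Mean z̄ = (3 + 2 − 11 − 13 − 14 − 7 − 17)/7 = -8.1429
Deviations from mean: 11.1429, 10.1429, -2.8571, -4.8571, -5.8571, 1.1429, -8.8571
Σ(z_t−z̄)(z_{t+1}−z̄) = (113.0204) + (-28.9796) + (13.8776) + (28.4490) + (-6.6939) + (-10.1224) = 109.5510
Denominator Σ(z_t−z̄)² = 372.8571
r_1 = 109.5510 / 372.8571 = 0.294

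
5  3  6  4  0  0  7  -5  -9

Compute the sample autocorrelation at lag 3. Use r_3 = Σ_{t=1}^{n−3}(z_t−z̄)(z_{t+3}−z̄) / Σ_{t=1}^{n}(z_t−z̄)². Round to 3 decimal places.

Mean z̄ = (5 + 3 + 6 + 4 + 0 + 0 + 7 − 5 − 9)/9 = 1.2222
Numerator Σ_{t=1}^{6}(z_t−z̄)(z_{t+3}−z̄) = 38.6296
Denominator Σ(z_t−z̄)² = 227.5556
r_3 = 38.6296 / 227.5556 = 0.170

0.170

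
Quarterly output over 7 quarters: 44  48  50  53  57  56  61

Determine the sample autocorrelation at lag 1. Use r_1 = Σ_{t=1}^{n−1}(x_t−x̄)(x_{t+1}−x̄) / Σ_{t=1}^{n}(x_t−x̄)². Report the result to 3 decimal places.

Mean x̄ = (44 + 48 + 50 + 53 + 57 + 56 + 61)/7 = 52.7143
Σ(x_t−x̄)(x_{t+1}−x̄) = (41.0816) + (12.7959) + (-0.7755) + (1.2245) + (14.0816) + (27.2245) = 95.6327
Denominator Σ(x_t−x̄)² = 203.4286
r_1 = 95.6327 / 203.4286 = 0.470

0.470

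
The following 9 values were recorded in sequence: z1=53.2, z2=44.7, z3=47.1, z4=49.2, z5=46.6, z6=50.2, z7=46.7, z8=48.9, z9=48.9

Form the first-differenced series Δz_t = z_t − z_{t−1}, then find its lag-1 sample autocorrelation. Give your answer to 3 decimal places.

-0.415

First differences Δz: -8.5, 2.4, 2.1, -2.6, 3.6, -3.5, 2.2, 0.0
Mean of differences = -0.5375
Numerator Σ(Δz_t−Δz̄)(Δz_{t+1}−Δz̄) = -48.5114
Denominator Σ(Δz_t−Δz̄)² = 116.9188
r_1(Δz) = -48.5114 / 116.9188 = -0.415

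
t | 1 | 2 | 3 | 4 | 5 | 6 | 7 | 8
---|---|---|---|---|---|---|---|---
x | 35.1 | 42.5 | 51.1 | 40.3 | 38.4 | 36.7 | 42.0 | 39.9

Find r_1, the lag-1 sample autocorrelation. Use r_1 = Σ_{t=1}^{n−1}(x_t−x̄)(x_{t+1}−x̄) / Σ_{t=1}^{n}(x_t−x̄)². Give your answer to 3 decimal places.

0.048

Mean x̄ = (35.1 + 42.5 + 51.1 + 40.3 + 38.4 + 36.7 + 42.0 + 39.9)/8 = 40.7500
Numerator Σ_{t=1}^{7}(x_t−x̄)(x_{t+1}−x̄) = 8.0175
Denominator Σ(x_t−x̄)² = 166.5200
r_1 = 8.0175 / 166.5200 = 0.048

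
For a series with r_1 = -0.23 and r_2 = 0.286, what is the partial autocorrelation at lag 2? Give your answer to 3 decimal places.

0.246

φ_{22} = (r_2 − r_1²) / (1 − r_1²)
r_1² = (-0.23)² = 0.0529
Numerator = 0.286 − 0.0529 = 0.2331; denominator = 1 − 0.0529 = 0.9471
φ_{22} = 0.2331 / 0.9471 = 0.246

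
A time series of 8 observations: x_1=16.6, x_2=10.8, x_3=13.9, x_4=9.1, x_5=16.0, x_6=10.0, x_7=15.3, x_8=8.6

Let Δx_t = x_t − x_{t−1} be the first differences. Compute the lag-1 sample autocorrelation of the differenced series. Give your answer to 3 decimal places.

First differences Δx: -5.8, 3.1, -4.8, 6.9, -6.0, 5.3, -6.7
Mean of differences = -1.1429
Numerator Σ(Δx_t−Δx̄)(Δx_{t+1}−Δx̄) = -170.8533
Denominator Σ(Δx_t−Δx̄)² = 213.7371
r_1(Δx) = -170.8533 / 213.7371 = -0.799

-0.799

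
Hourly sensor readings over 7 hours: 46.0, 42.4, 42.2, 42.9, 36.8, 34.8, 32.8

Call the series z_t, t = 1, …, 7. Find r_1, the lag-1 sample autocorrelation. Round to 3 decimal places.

0.491

Mean z̄ = (46.0 + 42.4 + 42.2 + 42.9 + 36.8 + 34.8 + 32.8)/7 = 39.7000
Deviations from mean: 6.3000, 2.7000, 2.5000, 3.2000, -2.9000, -4.9000, -6.9000
Numerator Σ_{t=1}^{6}(z_t−z̄)(z_{t+1}−z̄) = 70.5000
Denominator Σ(z_t−z̄)² = 143.5000
r_1 = 70.5000 / 143.5000 = 0.491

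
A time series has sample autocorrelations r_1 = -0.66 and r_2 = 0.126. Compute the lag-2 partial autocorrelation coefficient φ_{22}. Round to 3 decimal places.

-0.549

φ_{22} = (r_2 − r_1²) / (1 − r_1²)
r_1² = (-0.66)² = 0.4356
Numerator = 0.126 − 0.4356 = -0.3096; denominator = 1 − 0.4356 = 0.5644
φ_{22} = -0.3096 / 0.5644 = -0.549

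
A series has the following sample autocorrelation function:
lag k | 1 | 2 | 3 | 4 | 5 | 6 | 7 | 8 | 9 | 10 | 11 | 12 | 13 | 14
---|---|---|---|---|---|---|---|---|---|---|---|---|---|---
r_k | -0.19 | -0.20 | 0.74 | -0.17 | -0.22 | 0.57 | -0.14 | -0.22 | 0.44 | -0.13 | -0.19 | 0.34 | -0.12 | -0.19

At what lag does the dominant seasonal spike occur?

The largest autocorrelation is r_3 = 0.74, with weaker echoes at lags 6 (0.57), 9 (0.44) and 12 (0.34); the remaining lags stay at or below -0.12.
The dominant spike at lag 3 indicates a seasonal period of 3.

3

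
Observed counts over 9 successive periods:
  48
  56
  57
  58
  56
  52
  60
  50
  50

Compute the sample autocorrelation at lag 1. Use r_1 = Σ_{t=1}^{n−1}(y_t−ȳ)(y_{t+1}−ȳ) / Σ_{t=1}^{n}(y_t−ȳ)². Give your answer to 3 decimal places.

Mean ȳ = (48 + 56 + 57 + 58 + 56 + 52 + 60 + 50 + 50)/9 = 54.1111
Numerator Σ_{t=1}^{8}(y_t−ȳ)(y_{t+1}−ȳ) = -11.2346
Denominator Σ(y_t−ȳ)² = 140.8889
r_1 = -11.2346 / 140.8889 = -0.080

-0.080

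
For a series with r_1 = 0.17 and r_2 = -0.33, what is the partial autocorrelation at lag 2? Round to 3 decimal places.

-0.370

φ_{22} = (r_2 − r_1²) / (1 − r_1²)
r_1² = (0.17)² = 0.0289
Numerator = -0.33 − 0.0289 = -0.3589; denominator = 1 − 0.0289 = 0.9711
φ_{22} = -0.3589 / 0.9711 = -0.370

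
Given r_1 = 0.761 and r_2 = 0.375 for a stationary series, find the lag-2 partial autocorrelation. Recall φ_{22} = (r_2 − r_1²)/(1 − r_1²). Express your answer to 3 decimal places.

φ_{22} = (r_2 − r_1²) / (1 − r_1²)
r_1² = (0.761)² = 0.579121
Numerator = 0.375 − 0.5791 = -0.2041; denominator = 1 − 0.5791 = 0.4209
φ_{22} = -0.2041 / 0.4209 = -0.485

-0.485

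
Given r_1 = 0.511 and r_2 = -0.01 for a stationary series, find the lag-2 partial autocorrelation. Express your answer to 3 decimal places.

φ_{22} = (r_2 − r_1²) / (1 − r_1²)
r_1² = (0.511)² = 0.261121
Numerator = -0.01 − 0.2611 = -0.2711; denominator = 1 − 0.2611 = 0.7389
φ_{22} = -0.2711 / 0.7389 = -0.367

-0.367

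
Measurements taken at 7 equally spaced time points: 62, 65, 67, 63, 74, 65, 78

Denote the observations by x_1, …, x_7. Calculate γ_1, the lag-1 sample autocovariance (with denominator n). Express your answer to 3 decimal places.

-7.685

Mean x̄ = (62 + 65 + 67 + 63 + 74 + 65 + 78)/7 = 67.7143
Deviations: -5.7143, -2.7143, -0.7143, -4.7143, 6.2857, -2.7143, 10.2857
Σ_{t=1}^{6}(x_t−x̄)(x_{t+1}−x̄) = -53.7959
γ_1 = -53.7959 / 7 = -7.685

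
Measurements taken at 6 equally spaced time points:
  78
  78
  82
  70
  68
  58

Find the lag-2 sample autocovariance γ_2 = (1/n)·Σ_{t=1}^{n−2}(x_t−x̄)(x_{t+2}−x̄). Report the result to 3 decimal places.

5.519

Mean x̄ = (78 + 78 + 82 + 70 + 68 + 58)/6 = 72.3333
Deviations: 5.6667, 5.6667, 9.6667, -2.3333, -4.3333, -14.3333
Σ_{t=1}^{4}(x_t−x̄)(x_{t+2}−x̄) = 33.1111
γ_2 = 33.1111 / 6 = 5.519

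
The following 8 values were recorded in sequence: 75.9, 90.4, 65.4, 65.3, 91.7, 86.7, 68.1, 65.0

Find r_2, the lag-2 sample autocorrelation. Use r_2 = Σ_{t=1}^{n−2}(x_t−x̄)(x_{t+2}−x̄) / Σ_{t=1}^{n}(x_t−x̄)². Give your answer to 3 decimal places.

-0.691

Mean x̄ = (75.9 + 90.4 + 65.4 + 65.3 + 91.7 + 86.7 + 68.1 + 65.0)/8 = 76.0625
Deviations from mean: -0.1625, 14.3375, -10.6625, -10.7625, 15.6375, 10.6375, -7.9625, -11.0625
Σ(x_t−x̄)(x_{t+2}−x̄) = (1.7327) + (-154.3073) + (-166.7348) + (-114.4861) + (-124.5136) + (-117.6773) = -675.9866
Denominator Σ(x_t−x̄)² = 978.5788
r_2 = -675.9866 / 978.5788 = -0.691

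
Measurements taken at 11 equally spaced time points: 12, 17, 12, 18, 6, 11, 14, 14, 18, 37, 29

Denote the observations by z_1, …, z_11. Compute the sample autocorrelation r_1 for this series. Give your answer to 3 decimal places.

0.434

Mean z̄ = (12 + 17 + 12 + 18 + 6 + 11 + 14 + 14 + 18 + 37 + 29)/11 = 17.0909
Numerator Σ_{t=1}^{10}(z_t−z̄)(z_{t+1}−z̄) = 334.5372
Denominator Σ(z_t−z̄)² = 770.9091
r_1 = 334.5372 / 770.9091 = 0.434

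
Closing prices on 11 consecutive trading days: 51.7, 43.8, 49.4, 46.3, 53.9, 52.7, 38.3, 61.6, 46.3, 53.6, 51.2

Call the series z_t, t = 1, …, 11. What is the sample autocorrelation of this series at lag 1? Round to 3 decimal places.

-0.605

Mean z̄ = (51.7 + 43.8 + 49.4 + 46.3 + 53.9 + 52.7 + 38.3 + 61.6 + 46.3 + 53.6 + 51.2)/11 = 49.8909
Numerator Σ_{t=1}^{10}(z_t−z̄)(z_{t+1}−z̄) = -228.1892
Denominator Σ(z_t−z̄)² = 377.2891
r_1 = -228.1892 / 377.2891 = -0.605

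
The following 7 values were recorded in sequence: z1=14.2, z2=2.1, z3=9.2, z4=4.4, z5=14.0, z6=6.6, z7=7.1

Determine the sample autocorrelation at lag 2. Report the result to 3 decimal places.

Mean z̄ = (14.2 + 2.1 + 9.2 + 4.4 + 14.0 + 6.6 + 7.1)/7 = 8.2286
Σ(z_t−z̄)(z_{t+2}−z̄) = (5.8008) + (23.4637) + (5.6065) + (6.2351) + (-6.5135) = 34.5927
Denominator Σ(z_t−z̄)² = 126.0543
r_2 = 34.5927 / 126.0543 = 0.274

0.274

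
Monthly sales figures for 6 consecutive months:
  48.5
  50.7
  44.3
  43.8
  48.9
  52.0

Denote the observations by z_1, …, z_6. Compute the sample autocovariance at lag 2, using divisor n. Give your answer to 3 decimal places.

-5.510

Mean z̄ = (48.5 + 50.7 + 44.3 + 43.8 + 48.9 + 52.0)/6 = 48.0333
Deviations: 0.4667, 2.6667, -3.7333, -4.2333, 0.8667, 3.9667
Σ_{t=1}^{4}(z_t−z̄)(z_{t+2}−z̄) = -33.0589
γ_2 = -33.0589 / 6 = -5.510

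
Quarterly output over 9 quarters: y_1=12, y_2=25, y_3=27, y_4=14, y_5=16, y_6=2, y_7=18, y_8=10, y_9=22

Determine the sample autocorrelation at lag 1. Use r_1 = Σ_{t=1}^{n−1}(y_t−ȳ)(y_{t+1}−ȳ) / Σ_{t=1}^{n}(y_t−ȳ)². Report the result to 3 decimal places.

Mean ȳ = (12 + 25 + 27 + 14 + 16 + 2 + 18 + 10 + 22)/9 = 16.2222
Numerator Σ_{t=1}^{8}(y_t−ȳ)(y_{t+1}−ȳ) = -35.0494
Denominator Σ(y_t−ȳ)² = 493.5556
r_1 = -35.0494 / 493.5556 = -0.071

-0.071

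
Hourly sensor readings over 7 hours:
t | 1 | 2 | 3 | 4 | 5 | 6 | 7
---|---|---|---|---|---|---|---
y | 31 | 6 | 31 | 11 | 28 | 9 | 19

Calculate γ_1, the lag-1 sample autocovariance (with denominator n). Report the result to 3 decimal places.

-81.032

Mean ȳ = (31 + 6 + 31 + 11 + 28 + 9 + 19)/7 = 19.2857
Σ_{t=1}^{6}(y_t−ȳ)(y_{t+1}−ȳ) = -567.2245
γ_1 = -567.2245 / 7 = -81.032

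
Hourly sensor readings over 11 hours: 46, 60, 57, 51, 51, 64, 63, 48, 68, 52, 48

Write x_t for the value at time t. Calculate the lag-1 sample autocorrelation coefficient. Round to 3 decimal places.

Mean x̄ = (46 + 60 + 57 + 51 + 51 + 64 + 63 + 48 + 68 + 52 + 48)/11 = 55.2727
Numerator Σ_{t=1}^{10}(x_t−x̄)(x_{t+1}−x̄) = -161.2562
Denominator Σ(x_t−x̄)² = 562.1818
r_1 = -161.2562 / 562.1818 = -0.287

-0.287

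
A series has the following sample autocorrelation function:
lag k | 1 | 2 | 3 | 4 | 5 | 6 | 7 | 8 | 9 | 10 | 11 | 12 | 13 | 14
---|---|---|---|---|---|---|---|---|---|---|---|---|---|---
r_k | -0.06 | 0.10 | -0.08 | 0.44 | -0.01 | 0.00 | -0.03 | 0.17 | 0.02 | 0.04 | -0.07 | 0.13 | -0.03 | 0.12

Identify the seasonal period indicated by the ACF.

4

The largest autocorrelation is r_4 = 0.44, with a weaker echo at lag 8 (0.17); the remaining lags stay at or below 0.13.
The dominant spike at lag 4 indicates a seasonal period of 4.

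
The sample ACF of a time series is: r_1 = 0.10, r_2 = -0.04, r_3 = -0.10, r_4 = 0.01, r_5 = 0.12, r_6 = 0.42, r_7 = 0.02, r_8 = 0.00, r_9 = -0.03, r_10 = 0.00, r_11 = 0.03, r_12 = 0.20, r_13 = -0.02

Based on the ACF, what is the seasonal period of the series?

6

The largest autocorrelation is r_6 = 0.42, with a weaker echo at lag 12 (0.20); the remaining lags stay at or below 0.12.
The dominant spike at lag 6 indicates a seasonal period of 6.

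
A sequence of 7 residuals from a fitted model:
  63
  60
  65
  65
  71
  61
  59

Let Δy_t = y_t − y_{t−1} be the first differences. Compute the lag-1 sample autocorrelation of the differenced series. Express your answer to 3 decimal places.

First differences Δy: -3, 5, 0, 6, -10, -2
Mean of differences = -0.6667
Numerator Σ(Δy_t−Δȳ)(Δy_{t+1}−Δȳ) = -54.7778
Denominator Σ(Δy_t−Δȳ)² = 171.3333
r_1(Δy) = -54.7778 / 171.3333 = -0.320

-0.320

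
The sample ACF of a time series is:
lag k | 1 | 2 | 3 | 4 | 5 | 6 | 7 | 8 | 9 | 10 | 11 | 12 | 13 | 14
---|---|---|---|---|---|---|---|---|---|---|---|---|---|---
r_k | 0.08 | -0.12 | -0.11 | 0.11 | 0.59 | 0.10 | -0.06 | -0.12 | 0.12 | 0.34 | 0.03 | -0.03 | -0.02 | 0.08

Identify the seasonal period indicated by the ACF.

5

The largest autocorrelation is r_5 = 0.59, with a weaker echo at lag 10 (0.34); the remaining lags stay at or below 0.12.
The dominant spike at lag 5 indicates a seasonal period of 5.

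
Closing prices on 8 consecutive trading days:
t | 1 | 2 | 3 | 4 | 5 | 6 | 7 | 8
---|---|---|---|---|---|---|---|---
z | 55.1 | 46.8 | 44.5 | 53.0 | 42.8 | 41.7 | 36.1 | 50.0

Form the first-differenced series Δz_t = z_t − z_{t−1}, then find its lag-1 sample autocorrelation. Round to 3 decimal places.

-0.330

First differences Δz: -8.3, -2.3, 8.5, -10.2, -1.1, -5.6, 13.9
Mean of differences = -0.7286
Numerator Σ(Δz_t−Δz̄)(Δz_{t+1}−Δz̄) = -155.9465
Denominator Σ(Δz_t−Δz̄)² = 472.5343
r_1(Δz) = -155.9465 / 472.5343 = -0.330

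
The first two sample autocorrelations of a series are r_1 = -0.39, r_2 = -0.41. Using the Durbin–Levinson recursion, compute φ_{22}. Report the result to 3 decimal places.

-0.663

φ_{22} = (r_2 − r_1²) / (1 − r_1²)
r_1² = (-0.39)² = 0.1521
Numerator = -0.41 − 0.1521 = -0.5621; denominator = 1 − 0.1521 = 0.8479
φ_{22} = -0.5621 / 0.8479 = -0.663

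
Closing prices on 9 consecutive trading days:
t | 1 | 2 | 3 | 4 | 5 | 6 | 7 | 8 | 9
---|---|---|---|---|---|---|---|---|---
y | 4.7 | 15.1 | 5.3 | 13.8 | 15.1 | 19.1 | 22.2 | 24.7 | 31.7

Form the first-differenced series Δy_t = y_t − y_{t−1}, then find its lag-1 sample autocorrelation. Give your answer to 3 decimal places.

First differences Δy: 10.4, -9.8, 8.5, 1.3, 4.0, 3.1, 2.5, 7.0
Mean of differences = 3.3750
Numerator Σ(Δy_t−Δȳ)(Δy_{t+1}−Δȳ) = -175.1106
Denominator Σ(Δy_t−Δȳ)² = 267.8750
r_1(Δy) = -175.1106 / 267.8750 = -0.654

-0.654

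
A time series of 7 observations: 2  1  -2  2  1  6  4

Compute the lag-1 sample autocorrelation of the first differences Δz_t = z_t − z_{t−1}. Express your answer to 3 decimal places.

-0.538

First differences Δz: -1, -3, 4, -1, 5, -2
Mean of differences = 0.3333
Numerator Σ(Δz_t−Δz̄)(Δz_{t+1}−Δz̄) = -29.7778
Denominator Σ(Δz_t−Δz̄)² = 55.3333
r_1(Δz) = -29.7778 / 55.3333 = -0.538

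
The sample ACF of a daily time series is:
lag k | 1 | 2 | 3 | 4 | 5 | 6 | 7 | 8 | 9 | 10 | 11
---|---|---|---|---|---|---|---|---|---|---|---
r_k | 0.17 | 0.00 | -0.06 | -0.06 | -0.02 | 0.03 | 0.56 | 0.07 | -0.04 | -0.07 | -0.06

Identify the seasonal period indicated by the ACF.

The largest autocorrelation is r_7 = 0.56; the remaining lags stay at or below 0.17.
The dominant spike at lag 7 indicates a seasonal period of 7.

7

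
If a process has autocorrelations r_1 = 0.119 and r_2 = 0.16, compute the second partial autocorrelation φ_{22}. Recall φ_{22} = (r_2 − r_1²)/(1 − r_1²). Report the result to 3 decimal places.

φ_{22} = (r_2 − r_1²) / (1 − r_1²)
r_1² = (0.119)² = 0.014161
Numerator = 0.16 − 0.0142 = 0.1458; denominator = 1 − 0.0142 = 0.9858
φ_{22} = 0.1458 / 0.9858 = 0.148

0.148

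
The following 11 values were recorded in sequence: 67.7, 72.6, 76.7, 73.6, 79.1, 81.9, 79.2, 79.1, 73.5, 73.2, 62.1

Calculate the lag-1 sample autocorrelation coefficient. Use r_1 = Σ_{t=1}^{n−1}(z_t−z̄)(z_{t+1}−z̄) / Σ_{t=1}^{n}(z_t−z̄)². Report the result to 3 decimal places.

Mean z̄ = (67.7 + 72.6 + 76.7 + 73.6 + 79.1 + 81.9 + 79.2 + 79.1 + 73.5 + 73.2 + 62.1)/11 = 74.4273
Numerator Σ_{t=1}^{10}(z_t−z̄)(z_{t+1}−z̄) = 107.2129
Denominator Σ(z_t−z̄)² = 331.0618
r_1 = 107.2129 / 331.0618 = 0.324

0.324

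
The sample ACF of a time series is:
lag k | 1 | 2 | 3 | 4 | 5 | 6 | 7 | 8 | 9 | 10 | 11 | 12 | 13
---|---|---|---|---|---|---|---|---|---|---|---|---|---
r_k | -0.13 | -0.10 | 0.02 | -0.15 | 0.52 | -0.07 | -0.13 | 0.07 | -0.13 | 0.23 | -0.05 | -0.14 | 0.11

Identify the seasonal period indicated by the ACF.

The largest autocorrelation is r_5 = 0.52, with a weaker echo at lag 10 (0.23); the remaining lags stay at or below 0.11.
The dominant spike at lag 5 indicates a seasonal period of 5.

5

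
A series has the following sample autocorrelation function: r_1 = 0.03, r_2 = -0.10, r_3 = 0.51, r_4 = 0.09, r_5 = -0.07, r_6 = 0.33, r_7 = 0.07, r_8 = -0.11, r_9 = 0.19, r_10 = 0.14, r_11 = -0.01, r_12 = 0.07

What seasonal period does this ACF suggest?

The largest autocorrelation is r_3 = 0.51, with weaker echoes at lags 6 (0.33) and 9 (0.19); the remaining lags stay at or below 0.14.
The dominant spike at lag 3 indicates a seasonal period of 3.

3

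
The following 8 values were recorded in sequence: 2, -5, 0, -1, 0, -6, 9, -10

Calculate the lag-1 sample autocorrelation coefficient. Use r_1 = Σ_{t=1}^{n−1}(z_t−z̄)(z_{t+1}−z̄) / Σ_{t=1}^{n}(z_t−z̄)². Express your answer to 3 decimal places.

-0.690

Mean z̄ = (2 − 5 + 0 − 1 + 0 − 6 + 9 − 10)/8 = -1.3750
Numerator Σ_{t=1}^{7}(z_t−z̄)(z_{t+1}−z̄) = -160.0156
Denominator Σ(z_t−z̄)² = 231.8750
r_1 = -160.0156 / 231.8750 = -0.690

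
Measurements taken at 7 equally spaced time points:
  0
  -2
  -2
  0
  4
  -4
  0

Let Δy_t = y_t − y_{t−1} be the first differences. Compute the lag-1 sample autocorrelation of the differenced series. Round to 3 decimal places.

-0.538

First differences Δy: -2, 0, 2, 4, -8, 4
Mean of differences = 0.0000
Numerator Σ(Δy_t−Δȳ)(Δy_{t+1}−Δȳ) = -56.0000
Denominator Σ(Δy_t−Δȳ)² = 104.0000
r_1(Δy) = -56.0000 / 104.0000 = -0.538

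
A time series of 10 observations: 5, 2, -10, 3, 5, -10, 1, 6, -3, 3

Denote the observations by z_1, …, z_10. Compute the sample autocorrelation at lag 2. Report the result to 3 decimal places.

-0.513

Mean z̄ = (5 + 2 − 10 + 3 + 5 − 10 + 1 + 6 − 3 + 3)/10 = 0.2000
Numerator Σ_{t=1}^{8}(z_t−z̄)(z_{t+2}−z̄) = -163.0800
Denominator Σ(z_t−z̄)² = 317.6000
r_2 = -163.0800 / 317.6000 = -0.513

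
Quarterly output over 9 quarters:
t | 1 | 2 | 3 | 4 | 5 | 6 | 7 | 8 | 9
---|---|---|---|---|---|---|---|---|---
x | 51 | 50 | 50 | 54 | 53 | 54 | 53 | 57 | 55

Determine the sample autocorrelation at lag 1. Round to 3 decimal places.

0.455

Mean x̄ = (51 + 50 + 50 + 54 + 53 + 54 + 53 + 57 + 55)/9 = 53.0000
Numerator Σ_{t=1}^{8}(x_t−x̄)(x_{t+1}−x̄) = 20.0000
Denominator Σ(x_t−x̄)² = 44.0000
r_1 = 20.0000 / 44.0000 = 0.455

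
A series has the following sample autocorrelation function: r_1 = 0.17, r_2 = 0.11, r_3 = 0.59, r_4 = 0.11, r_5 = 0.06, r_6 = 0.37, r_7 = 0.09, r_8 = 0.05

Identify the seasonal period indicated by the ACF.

3

The largest autocorrelation is r_3 = 0.59, with a weaker echo at lag 6 (0.37); the remaining lags stay at or below 0.17.
The dominant spike at lag 3 indicates a seasonal period of 3.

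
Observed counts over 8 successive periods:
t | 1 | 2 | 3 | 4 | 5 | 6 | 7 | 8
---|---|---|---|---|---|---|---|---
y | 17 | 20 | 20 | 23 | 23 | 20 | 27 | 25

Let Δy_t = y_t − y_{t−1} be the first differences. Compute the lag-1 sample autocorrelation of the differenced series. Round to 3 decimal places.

First differences Δy: 3, 0, 3, 0, -3, 7, -2
Mean of differences = 1.1429
Numerator Σ(Δy_t−Δȳ)(Δy_{t+1}−Δȳ) = -44.3061
Denominator Σ(Δy_t−Δȳ)² = 70.8571
r_1(Δy) = -44.3061 / 70.8571 = -0.625

-0.625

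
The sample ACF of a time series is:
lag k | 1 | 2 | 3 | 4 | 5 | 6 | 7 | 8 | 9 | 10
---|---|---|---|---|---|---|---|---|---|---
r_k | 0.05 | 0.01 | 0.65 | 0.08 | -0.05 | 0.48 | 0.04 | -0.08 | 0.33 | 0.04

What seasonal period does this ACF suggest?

The largest autocorrelation is r_3 = 0.65, with weaker echoes at lags 6 (0.48) and 9 (0.33); the remaining lags stay at or below 0.08.
The dominant spike at lag 3 indicates a seasonal period of 3.

3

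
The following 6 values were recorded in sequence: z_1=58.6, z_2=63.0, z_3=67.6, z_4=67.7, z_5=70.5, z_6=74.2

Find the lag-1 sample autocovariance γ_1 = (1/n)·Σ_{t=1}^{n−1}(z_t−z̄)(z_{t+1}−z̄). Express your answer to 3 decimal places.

Mean z̄ = (58.6 + 63.0 + 67.6 + 67.7 + 70.5 + 74.2)/6 = 66.9333
Σ_{t=1}^{5}(z_t−z̄)(z_{t+1}−z̄) = 59.3189
γ_1 = 59.3189 / 6 = 9.886

9.886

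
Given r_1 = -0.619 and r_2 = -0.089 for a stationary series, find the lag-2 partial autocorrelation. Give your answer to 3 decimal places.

-0.765

φ_{22} = (r_2 − r_1²) / (1 − r_1²)
r_1² = (-0.619)² = 0.383161
Numerator = -0.089 − 0.3832 = -0.4722; denominator = 1 − 0.3832 = 0.6168
φ_{22} = -0.4722 / 0.6168 = -0.765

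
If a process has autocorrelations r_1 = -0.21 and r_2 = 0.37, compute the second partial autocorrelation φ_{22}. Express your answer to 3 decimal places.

0.341

φ_{22} = (r_2 − r_1²) / (1 − r_1²)
r_1² = (-0.21)² = 0.0441
Numerator = 0.37 − 0.0441 = 0.3259; denominator = 1 − 0.0441 = 0.9559
φ_{22} = 0.3259 / 0.9559 = 0.341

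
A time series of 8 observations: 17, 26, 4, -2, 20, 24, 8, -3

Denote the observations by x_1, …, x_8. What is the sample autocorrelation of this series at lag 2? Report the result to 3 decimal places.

-0.732

Mean x̄ = (17 + 26 + 4 − 2 + 20 + 24 + 8 − 3)/8 = 11.7500
Deviations from mean: 5.2500, 14.2500, -7.7500, -13.7500, 8.2500, 12.2500, -3.7500, -14.7500
Σ(x_t−x̄)(x_{t+2}−x̄) = (-40.6875) + (-195.9375) + (-63.9375) + (-168.4375) + (-30.9375) + (-180.6875) = -680.6250
Denominator Σ(x_t−x̄)² = 929.5000
r_2 = -680.6250 / 929.5000 = -0.732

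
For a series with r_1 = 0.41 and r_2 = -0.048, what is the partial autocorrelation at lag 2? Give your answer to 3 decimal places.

-0.260

φ_{22} = (r_2 − r_1²) / (1 − r_1²)
r_1² = (0.41)² = 0.1681
Numerator = -0.048 − 0.1681 = -0.2161; denominator = 1 − 0.1681 = 0.8319
φ_{22} = -0.2161 / 0.8319 = -0.260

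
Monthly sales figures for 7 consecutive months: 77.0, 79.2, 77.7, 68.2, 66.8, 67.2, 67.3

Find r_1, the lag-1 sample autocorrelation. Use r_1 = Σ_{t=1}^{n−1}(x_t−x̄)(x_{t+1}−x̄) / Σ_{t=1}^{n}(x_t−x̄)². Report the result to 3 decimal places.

Mean x̄ = (77.0 + 79.2 + 77.7 + 68.2 + 66.8 + 67.2 + 67.3)/7 = 71.9143
Deviations from mean: 5.0857, 7.2857, 5.7857, -3.7143, -5.1143, -4.7143, -4.6143
Numerator Σ_{t=1}^{6}(x_t−x̄)(x_{t+1}−x̄) = 122.5755
Denominator Σ(x_t−x̄)² = 195.8886
r_1 = 122.5755 / 195.8886 = 0.626

0.626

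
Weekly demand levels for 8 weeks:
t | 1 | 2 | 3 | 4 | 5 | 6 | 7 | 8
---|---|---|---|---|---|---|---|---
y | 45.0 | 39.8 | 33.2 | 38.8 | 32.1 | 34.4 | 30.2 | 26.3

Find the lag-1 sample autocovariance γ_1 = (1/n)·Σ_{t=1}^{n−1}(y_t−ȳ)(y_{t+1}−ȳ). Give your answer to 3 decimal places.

8.480

Mean ȳ = (45.0 + 39.8 + 33.2 + 38.8 + 32.1 + 34.4 + 30.2 + 26.3)/8 = 34.9750
Deviations: 10.0250, 4.8250, -1.7750, 3.8250, -2.8750, -0.5750, -4.7750, -8.6750
Σ_{t=1}^{7}(y_t−ȳ)(y_{t+1}−ȳ) = 67.8419
γ_1 = 67.8419 / 8 = 8.480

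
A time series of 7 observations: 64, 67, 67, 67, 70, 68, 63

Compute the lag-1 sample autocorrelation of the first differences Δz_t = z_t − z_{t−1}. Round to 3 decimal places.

0.088

First differences Δz: 3, 0, 0, 3, -2, -5
Mean of differences = -0.1667
Numerator Σ(Δz_t−Δz̄)(Δz_{t+1}−Δz̄) = 4.1389
Denominator Σ(Δz_t−Δz̄)² = 46.8333
r_1(Δz) = 4.1389 / 46.8333 = 0.088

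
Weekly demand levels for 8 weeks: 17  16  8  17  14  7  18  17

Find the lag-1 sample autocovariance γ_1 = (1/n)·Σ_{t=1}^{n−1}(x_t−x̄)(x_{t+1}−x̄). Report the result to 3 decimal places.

-4.883

Mean x̄ = (17 + 16 + 8 + 17 + 14 + 7 + 18 + 17)/8 = 14.2500
Deviations: 2.7500, 1.7500, -6.2500, 2.7500, -0.2500, -7.2500, 3.7500, 2.7500
Σ_{t=1}^{7}(x_t−x̄)(x_{t+1}−x̄) = -39.0625
γ_1 = -39.0625 / 8 = -4.883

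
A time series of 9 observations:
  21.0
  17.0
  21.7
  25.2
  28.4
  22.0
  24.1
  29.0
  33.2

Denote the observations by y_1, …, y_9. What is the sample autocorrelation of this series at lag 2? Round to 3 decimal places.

Mean ȳ = (21.0 + 17.0 + 21.7 + 25.2 + 28.4 + 22.0 + 24.1 + 29.0 + 33.2)/9 = 24.6222
Σ(y_t−ȳ)(y_{t+2}−ȳ) = (10.5849) + (-4.4040) + (-11.0395) + (-1.5151) + (-1.9728) + (-11.4795) + (-4.4795) = -24.3054
Denominator Σ(y_t−ȳ)² = 194.2556
r_2 = -24.3054 / 194.2556 = -0.125

-0.125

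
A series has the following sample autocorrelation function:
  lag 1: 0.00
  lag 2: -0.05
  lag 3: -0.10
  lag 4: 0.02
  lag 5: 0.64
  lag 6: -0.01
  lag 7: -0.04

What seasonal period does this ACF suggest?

The largest autocorrelation is r_5 = 0.64; the remaining lags stay at or below 0.02.
The dominant spike at lag 5 indicates a seasonal period of 5.

5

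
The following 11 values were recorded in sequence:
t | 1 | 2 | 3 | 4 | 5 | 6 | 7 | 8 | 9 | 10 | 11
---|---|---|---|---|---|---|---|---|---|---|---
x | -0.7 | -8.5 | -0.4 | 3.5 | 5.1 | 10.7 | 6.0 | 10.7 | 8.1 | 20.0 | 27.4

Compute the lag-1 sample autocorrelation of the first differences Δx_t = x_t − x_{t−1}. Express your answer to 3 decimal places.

First differences Δx: -7.8, 8.1, 3.9, 1.6, 5.6, -4.7, 4.7, -2.6, 11.9, 7.4
Mean of differences = 2.8100
Numerator Σ(Δx_t−Δx̄)(Δx_{t+1}−Δx̄) = -107.8811
Denominator Σ(Δx_t−Δx̄)² = 343.9290
r_1(Δx) = -107.8811 / 343.9290 = -0.314

-0.314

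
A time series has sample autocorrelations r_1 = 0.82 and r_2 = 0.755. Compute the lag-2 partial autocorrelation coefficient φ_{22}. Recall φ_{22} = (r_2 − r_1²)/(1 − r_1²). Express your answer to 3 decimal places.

0.252

φ_{22} = (r_2 − r_1²) / (1 − r_1²)
r_1² = (0.82)² = 0.6724
Numerator = 0.755 − 0.6724 = 0.0826; denominator = 1 − 0.6724 = 0.3276
φ_{22} = 0.0826 / 0.3276 = 0.252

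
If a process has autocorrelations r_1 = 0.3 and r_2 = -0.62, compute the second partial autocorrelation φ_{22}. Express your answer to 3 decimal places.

-0.780

φ_{22} = (r_2 − r_1²) / (1 − r_1²)
r_1² = (0.3)² = 0.09
Numerator = -0.62 − 0.0900 = -0.7100; denominator = 1 − 0.0900 = 0.9100
φ_{22} = -0.7100 / 0.9100 = -0.780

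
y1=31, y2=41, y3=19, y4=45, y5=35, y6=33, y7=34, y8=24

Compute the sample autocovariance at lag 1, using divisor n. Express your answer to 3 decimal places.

Mean ȳ = (31 + 41 + 19 + 45 + 35 + 33 + 34 + 24)/8 = 32.7500
Σ_{t=1}^{7}(y_t−ȳ)(y_{t+1}−ȳ) = -278.8125
γ_1 = -278.8125 / 8 = -34.852

-34.852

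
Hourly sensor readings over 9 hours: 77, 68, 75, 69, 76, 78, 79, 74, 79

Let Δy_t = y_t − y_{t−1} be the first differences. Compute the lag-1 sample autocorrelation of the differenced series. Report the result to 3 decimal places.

-0.603

First differences Δy: -9, 7, -6, 7, 2, 1, -5, 5
Mean of differences = 0.2500
Numerator Σ(Δy_t−Δȳ)(Δy_{t+1}−Δȳ) = -162.5625
Denominator Σ(Δy_t−Δȳ)² = 269.5000
r_1(Δy) = -162.5625 / 269.5000 = -0.603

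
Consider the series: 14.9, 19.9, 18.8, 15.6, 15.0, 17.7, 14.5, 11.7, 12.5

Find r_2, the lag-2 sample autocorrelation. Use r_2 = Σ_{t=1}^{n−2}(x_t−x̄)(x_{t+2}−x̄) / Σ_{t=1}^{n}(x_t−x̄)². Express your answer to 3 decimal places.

-0.139

Mean x̄ = (14.9 + 19.9 + 18.8 + 15.6 + 15.0 + 17.7 + 14.5 + 11.7 + 12.5)/9 = 15.6222
Numerator Σ_{t=1}^{7}(x_t−x̄)(x_{t+2}−x̄) = -8.3610
Denominator Σ(x_t−x̄)² = 60.0156
r_2 = -8.3610 / 60.0156 = -0.139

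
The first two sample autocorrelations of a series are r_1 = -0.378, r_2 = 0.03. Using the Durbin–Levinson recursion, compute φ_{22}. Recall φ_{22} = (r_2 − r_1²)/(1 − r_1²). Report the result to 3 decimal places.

φ_{22} = (r_2 − r_1²) / (1 − r_1²)
r_1² = (-0.378)² = 0.142884
Numerator = 0.03 − 0.1429 = -0.1129; denominator = 1 − 0.1429 = 0.8571
φ_{22} = -0.1129 / 0.8571 = -0.132

-0.132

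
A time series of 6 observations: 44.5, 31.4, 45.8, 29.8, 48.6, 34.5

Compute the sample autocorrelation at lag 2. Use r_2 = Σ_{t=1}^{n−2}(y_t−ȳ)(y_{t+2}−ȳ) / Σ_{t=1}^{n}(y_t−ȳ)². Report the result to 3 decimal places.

0.647

Mean ȳ = (44.5 + 31.4 + 45.8 + 29.8 + 48.6 + 34.5)/6 = 39.1000
Σ(y_t−ȳ)(y_{t+2}−ȳ) = (36.1800) + (71.6100) + (63.6500) + (42.7800) = 214.2200
Denominator Σ(y_t−ȳ)² = 331.2400
r_2 = 214.2200 / 331.2400 = 0.647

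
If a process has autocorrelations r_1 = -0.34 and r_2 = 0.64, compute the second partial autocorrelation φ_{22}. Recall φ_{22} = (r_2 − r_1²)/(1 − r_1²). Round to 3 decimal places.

φ_{22} = (r_2 − r_1²) / (1 − r_1²)
r_1² = (-0.34)² = 0.1156
Numerator = 0.64 − 0.1156 = 0.5244; denominator = 1 − 0.1156 = 0.8844
φ_{22} = 0.5244 / 0.8844 = 0.593

0.593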